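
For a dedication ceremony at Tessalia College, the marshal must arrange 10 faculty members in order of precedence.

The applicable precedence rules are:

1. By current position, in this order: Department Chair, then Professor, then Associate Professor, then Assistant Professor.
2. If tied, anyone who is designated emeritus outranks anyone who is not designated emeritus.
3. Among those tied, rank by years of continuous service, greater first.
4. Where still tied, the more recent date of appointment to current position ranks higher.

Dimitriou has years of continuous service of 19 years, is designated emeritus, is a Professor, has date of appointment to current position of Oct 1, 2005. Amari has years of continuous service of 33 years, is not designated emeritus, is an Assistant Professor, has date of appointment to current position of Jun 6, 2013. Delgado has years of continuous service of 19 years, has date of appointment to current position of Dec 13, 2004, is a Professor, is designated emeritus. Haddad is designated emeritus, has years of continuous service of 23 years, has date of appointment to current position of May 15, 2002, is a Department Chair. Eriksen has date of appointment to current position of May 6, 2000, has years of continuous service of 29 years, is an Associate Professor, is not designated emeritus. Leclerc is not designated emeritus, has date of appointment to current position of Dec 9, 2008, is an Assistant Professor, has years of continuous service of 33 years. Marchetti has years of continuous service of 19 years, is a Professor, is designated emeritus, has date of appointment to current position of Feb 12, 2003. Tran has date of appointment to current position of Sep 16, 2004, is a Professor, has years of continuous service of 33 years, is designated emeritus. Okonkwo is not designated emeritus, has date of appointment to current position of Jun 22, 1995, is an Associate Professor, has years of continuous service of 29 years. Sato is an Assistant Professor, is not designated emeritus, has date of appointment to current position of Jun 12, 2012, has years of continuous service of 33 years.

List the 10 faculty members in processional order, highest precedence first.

Haddad, Tran, Dimitriou, Delgado, Marchetti, Eriksen, Okonkwo, Amari, Sato, Leclerc

By current position: Haddad (Department Chair); then Tran, Dimitriou, Delgado and Marchetti (Professor); then Eriksen and Okonkwo (Associate Professor); then Amari, Sato and Leclerc (Assistant Professor).
Tran, Dimitriou, Delgado and Marchetti are each designated emeritus, so the next rule applies.
Among Tran, Dimitriou, Delgado and Marchetti, by years of continuous service (higher first): Tran (33 years) before Dimitriou, Delgado and Marchetti (19 years).
Among Dimitriou, Delgado and Marchetti, by date of appointment to current position (later first): Dimitriou (Oct 1, 2005) before Delgado (Dec 13, 2004) before Marchetti (Feb 12, 2003).
Eriksen and Okonkwo are each not designated emeritus, so the next rule applies.
Eriksen and Okonkwo both have years of continuous service 29 years, so the next rule applies.
Among Eriksen and Okonkwo, by date of appointment to current position (later first): Eriksen (May 6, 2000) before Okonkwo (Jun 22, 1995).
Amari, Sato and Leclerc are each not designated emeritus, so the next rule applies.
Amari, Sato and Leclerc all have years of continuous service 33 years, so the next rule applies.
Among Amari, Sato and Leclerc, by date of appointment to current position (later first): Amari (Jun 6, 2013) before Sato (Jun 12, 2012) before Leclerc (Dec 9, 2008).
Full order: Haddad, Tran, Dimitriou, Delgado, Marchetti, Eriksen, Okonkwo, Amari, Sato, Leclerc.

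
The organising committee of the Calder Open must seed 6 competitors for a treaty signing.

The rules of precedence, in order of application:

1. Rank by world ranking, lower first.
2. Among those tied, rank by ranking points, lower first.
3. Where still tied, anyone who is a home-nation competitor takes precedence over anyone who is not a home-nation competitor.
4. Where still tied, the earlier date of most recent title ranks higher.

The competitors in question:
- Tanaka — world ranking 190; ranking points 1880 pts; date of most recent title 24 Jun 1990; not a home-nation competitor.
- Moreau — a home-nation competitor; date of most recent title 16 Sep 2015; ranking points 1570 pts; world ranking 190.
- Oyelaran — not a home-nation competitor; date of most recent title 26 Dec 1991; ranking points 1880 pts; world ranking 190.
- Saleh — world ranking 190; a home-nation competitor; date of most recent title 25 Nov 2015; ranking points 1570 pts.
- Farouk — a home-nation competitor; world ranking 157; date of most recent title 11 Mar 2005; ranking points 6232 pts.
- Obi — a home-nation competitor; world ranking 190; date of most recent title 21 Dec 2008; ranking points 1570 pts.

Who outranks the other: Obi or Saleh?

By world ranking (lower first): Farouk (157); then Obi, Moreau, Saleh, Tanaka and Oyelaran (each 190).
Among Obi, Moreau, Saleh, Tanaka and Oyelaran, by ranking points (lower first): Obi, Moreau and Saleh (1570 pts) before Tanaka and Oyelaran (1880 pts).
Obi, Moreau and Saleh are each a home-nation competitor, so the next rule applies.
Among Obi, Moreau and Saleh, by date of most recent title (earlier first): Obi (21 Dec 2008) before Moreau (16 Sep 2015) before Saleh (25 Nov 2015).
Tanaka and Oyelaran are each not a home-nation competitor, so the next rule applies.
Among Tanaka and Oyelaran, by date of most recent title (earlier first): Tanaka (24 Jun 1990) before Oyelaran (26 Dec 1991).
So Obi takes precedence.

Obi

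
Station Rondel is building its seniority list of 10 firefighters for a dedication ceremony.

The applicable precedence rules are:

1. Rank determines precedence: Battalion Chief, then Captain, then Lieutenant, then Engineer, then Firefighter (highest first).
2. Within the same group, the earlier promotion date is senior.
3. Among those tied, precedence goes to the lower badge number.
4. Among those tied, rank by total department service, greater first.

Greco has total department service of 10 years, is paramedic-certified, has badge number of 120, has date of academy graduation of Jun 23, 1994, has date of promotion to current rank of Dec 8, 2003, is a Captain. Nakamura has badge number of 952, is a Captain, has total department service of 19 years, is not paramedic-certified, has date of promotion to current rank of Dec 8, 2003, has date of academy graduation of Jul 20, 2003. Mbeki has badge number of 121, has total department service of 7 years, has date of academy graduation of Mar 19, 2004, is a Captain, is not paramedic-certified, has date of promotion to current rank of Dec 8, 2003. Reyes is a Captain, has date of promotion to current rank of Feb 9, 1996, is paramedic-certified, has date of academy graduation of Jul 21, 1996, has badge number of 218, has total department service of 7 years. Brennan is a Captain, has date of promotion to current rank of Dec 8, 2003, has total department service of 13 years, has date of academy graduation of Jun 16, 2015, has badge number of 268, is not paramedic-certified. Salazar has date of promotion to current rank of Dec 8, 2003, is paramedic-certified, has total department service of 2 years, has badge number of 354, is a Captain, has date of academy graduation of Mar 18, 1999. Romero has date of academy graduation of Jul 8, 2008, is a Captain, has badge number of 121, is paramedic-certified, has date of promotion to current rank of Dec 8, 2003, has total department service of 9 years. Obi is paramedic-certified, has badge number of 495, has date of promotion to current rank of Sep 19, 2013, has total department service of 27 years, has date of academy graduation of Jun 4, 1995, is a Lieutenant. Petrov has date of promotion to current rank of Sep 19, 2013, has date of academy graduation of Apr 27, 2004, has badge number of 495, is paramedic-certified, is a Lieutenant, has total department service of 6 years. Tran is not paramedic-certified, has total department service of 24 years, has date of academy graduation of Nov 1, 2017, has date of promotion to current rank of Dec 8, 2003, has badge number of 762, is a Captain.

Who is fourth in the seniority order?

Mbeki

By rank: Reyes, Greco, Romero, Mbeki, Brennan, Salazar, Tran and Nakamura (Captain); then Obi and Petrov (Lieutenant).
Among Reyes, Greco, Romero, Mbeki, Brennan, Salazar, Tran and Nakamura, by date of promotion to current rank (earlier first): Reyes (Feb 9, 1996) before Greco, Romero, Mbeki, Brennan, Salazar, Tran and Nakamura (Dec 8, 2003).
Among Greco, Romero, Mbeki, Brennan, Salazar, Tran and Nakamura, by badge number (lower first): Greco (120) before Romero and Mbeki (121) before Brennan (268) before Salazar (354) before Tran (762) before Nakamura (952).
Among Romero and Mbeki, by total department service (higher first): Romero (9 years) before Mbeki (7 years).
Obi and Petrov both have date of promotion to current rank Sep 19, 2013, so the next rule applies.
Obi and Petrov both have badge number 495, so the next rule applies.
Among Obi and Petrov, by total department service (higher first): Obi (27 years) before Petrov (6 years).
Order: Reyes, Greco, Romero, Mbeki, Brennan, Salazar, Tran, Nakamura, Obi, Petrov.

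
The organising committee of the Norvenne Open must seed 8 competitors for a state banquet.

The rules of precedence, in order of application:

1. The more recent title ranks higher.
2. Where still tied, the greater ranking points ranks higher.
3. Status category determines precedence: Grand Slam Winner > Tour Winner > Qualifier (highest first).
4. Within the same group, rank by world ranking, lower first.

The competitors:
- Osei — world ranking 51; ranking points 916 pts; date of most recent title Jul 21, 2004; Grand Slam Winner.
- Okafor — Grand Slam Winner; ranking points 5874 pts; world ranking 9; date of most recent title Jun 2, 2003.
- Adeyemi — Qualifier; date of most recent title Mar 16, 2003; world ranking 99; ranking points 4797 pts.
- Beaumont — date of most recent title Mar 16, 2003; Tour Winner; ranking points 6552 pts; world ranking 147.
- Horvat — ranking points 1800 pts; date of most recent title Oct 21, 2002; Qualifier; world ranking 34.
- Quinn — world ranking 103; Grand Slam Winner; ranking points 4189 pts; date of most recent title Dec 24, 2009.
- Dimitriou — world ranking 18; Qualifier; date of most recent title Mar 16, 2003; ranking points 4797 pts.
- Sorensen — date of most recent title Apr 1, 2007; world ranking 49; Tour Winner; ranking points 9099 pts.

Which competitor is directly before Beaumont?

By date of most recent title (later first): Quinn (Dec 24, 2009); then Sorensen (Apr 1, 2007); then Osei (Jul 21, 2004); then Okafor (Jun 2, 2003); then Beaumont, Dimitriou and Adeyemi (each Mar 16, 2003); then Horvat (Oct 21, 2002).
Among Beaumont, Dimitriou and Adeyemi, by ranking points (higher first): Beaumont (6552 pts) before Dimitriou and Adeyemi (4797 pts).
Dimitriou and Adeyemi are each Qualifier, so the next rule applies.
Among Dimitriou and Adeyemi, by world ranking (lower first): Dimitriou (18) before Adeyemi (99).
Order: Quinn, Sorensen, Osei, Okafor, Beaumont, Dimitriou, Adeyemi, Horvat.

Okafor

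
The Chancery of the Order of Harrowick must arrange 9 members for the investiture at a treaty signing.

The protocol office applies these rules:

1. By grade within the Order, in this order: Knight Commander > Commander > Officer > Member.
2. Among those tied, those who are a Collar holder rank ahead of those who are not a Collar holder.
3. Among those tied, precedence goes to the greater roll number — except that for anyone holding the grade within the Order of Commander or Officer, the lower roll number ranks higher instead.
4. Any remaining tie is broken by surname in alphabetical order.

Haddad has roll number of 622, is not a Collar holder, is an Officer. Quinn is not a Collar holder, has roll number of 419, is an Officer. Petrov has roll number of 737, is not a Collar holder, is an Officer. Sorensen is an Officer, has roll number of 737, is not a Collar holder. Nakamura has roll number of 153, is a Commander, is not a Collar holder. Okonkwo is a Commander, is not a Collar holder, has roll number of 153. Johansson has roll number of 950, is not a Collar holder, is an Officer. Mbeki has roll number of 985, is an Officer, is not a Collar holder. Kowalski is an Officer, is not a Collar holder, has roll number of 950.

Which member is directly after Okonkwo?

Quinn

By grade within the Order: Nakamura and Okonkwo (Commander); then Quinn, Haddad, Petrov, Sorensen, Johansson, Kowalski and Mbeki (Officer).
Nakamura and Okonkwo are each not a Collar holder, so the next rule applies.
Nakamura and Okonkwo both have roll number 153, so the next rule applies.
Among Nakamura and Okonkwo, alphabetically by surname: Nakamura before Okonkwo.
Quinn, Haddad, Petrov, Sorensen, Johansson, Kowalski and Mbeki are each not a Collar holder, so the next rule applies.
Among Quinn, Haddad, Petrov, Sorensen, Johansson, Kowalski and Mbeki, by roll number (lower first) (reversed rule for this group): Quinn (419) before Haddad (622) before Petrov and Sorensen (737) before Johansson and Kowalski (950) before Mbeki (985).
Among Petrov and Sorensen, alphabetically by surname: Petrov before Sorensen.
Among Johansson and Kowalski, alphabetically by surname: Johansson before Kowalski.
Order: Nakamura, Okonkwo, Quinn, Haddad, Petrov, Sorensen, Johansson, Kowalski, Mbeki.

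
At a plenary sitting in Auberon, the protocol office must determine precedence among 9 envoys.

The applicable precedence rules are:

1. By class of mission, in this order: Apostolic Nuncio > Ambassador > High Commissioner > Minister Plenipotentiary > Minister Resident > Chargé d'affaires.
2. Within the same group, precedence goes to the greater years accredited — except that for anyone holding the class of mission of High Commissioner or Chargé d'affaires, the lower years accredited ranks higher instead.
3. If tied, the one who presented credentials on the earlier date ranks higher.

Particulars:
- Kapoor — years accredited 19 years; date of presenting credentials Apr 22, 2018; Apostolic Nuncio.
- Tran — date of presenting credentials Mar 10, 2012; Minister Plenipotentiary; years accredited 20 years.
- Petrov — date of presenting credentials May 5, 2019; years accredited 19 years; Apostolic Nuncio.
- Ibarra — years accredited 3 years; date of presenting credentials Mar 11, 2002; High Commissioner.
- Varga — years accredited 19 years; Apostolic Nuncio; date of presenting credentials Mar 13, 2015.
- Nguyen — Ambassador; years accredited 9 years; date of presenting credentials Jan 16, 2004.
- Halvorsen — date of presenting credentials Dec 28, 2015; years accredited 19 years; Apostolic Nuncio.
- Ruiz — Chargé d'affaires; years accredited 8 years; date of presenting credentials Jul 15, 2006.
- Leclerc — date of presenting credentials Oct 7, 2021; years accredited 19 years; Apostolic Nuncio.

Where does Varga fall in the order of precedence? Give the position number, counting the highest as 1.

By class of mission: Varga, Halvorsen, Kapoor, Petrov and Leclerc (Apostolic Nuncio); then Nguyen (Ambassador); then Ibarra (High Commissioner); then Tran (Minister Plenipotentiary); then Ruiz (Chargé d'affaires).
Varga, Halvorsen, Kapoor, Petrov and Leclerc all have years accredited 19 years, so the next rule applies.
Among Varga, Halvorsen, Kapoor, Petrov and Leclerc, by date of presenting credentials (earlier first): Varga (Mar 13, 2015) before Halvorsen (Dec 28, 2015) before Kapoor (Apr 22, 2018) before Petrov (May 5, 2019) before Leclerc (Oct 7, 2021).
Order: Varga, Halvorsen, Kapoor, Petrov, Leclerc, Nguyen, Ibarra, Tran, Ruiz. So position 1.

1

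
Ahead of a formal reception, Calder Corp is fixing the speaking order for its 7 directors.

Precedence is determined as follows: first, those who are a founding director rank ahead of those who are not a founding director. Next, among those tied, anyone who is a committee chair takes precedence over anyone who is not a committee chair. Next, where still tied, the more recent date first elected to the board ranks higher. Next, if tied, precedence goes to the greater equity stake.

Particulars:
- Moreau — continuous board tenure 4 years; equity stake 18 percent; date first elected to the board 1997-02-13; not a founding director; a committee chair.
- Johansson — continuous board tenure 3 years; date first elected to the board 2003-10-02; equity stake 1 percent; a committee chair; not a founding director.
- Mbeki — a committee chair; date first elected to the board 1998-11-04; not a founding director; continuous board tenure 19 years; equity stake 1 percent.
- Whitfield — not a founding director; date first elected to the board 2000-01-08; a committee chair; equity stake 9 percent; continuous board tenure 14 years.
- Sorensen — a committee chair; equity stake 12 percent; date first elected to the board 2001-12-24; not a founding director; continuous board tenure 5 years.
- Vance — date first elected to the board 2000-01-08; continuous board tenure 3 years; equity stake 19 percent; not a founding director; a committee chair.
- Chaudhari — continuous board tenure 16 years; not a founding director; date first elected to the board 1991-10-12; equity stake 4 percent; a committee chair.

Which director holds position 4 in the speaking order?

Whitfield

By the first rule: Johansson, Sorensen, Vance, Whitfield, Mbeki, Moreau and Chaudhari (each not a founding director).
Johansson, Sorensen, Vance, Whitfield, Mbeki, Moreau and Chaudhari are each a committee chair, so the next rule applies.
Among Johansson, Sorensen, Vance, Whitfield, Mbeki, Moreau and Chaudhari, by date first elected to the board (later first): Johansson (2003-10-02) before Sorensen (2001-12-24) before Vance and Whitfield (2000-01-08) before Mbeki (1998-11-04) before Moreau (1997-02-13) before Chaudhari (1991-10-12).
Among Vance and Whitfield, by equity stake (higher first): Vance (19 percent) before Whitfield (9 percent).
Order: Johansson, Sorensen, Vance, Whitfield, Mbeki, Moreau, Chaudhari.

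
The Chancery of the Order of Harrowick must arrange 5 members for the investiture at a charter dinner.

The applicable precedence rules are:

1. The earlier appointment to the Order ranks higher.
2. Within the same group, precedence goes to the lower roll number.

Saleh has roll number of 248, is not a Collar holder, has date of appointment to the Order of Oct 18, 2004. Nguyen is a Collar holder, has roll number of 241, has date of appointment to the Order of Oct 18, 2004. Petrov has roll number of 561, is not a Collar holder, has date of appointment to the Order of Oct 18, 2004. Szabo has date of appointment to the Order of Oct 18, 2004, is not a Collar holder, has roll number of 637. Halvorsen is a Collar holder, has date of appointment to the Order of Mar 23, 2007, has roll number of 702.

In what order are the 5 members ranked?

Nguyen, Saleh, Petrov, Szabo, Halvorsen

By date of appointment to the Order (earlier first): Nguyen, Saleh, Petrov and Szabo (each Oct 18, 2004); then Halvorsen (Mar 23, 2007).
Among Nguyen, Saleh, Petrov and Szabo, by roll number (lower first): Nguyen (241) before Saleh (248) before Petrov (561) before Szabo (637).
Full order: Nguyen, Saleh, Petrov, Szabo, Halvorsen.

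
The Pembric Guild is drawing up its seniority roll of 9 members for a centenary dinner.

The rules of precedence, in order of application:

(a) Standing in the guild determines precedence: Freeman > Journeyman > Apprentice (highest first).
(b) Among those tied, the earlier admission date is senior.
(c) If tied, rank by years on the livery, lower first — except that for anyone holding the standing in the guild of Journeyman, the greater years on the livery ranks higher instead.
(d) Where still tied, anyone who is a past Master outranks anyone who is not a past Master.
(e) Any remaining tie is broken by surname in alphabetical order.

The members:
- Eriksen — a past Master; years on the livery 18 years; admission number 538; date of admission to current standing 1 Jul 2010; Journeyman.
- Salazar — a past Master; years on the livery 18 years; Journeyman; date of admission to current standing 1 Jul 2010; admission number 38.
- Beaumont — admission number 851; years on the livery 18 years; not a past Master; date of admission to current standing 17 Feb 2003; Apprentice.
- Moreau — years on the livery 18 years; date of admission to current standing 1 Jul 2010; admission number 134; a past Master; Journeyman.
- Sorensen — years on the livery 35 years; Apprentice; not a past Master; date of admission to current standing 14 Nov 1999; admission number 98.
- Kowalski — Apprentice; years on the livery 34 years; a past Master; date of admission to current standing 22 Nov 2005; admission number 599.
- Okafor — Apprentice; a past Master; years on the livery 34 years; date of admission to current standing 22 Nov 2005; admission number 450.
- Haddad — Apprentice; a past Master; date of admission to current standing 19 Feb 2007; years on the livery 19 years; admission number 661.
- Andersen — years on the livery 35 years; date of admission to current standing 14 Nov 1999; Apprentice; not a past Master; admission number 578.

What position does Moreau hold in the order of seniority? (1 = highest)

By standing in the guild: Eriksen, Moreau and Salazar (Journeyman); then Andersen, Sorensen, Beaumont, Kowalski, Okafor and Haddad (Apprentice).
Eriksen, Moreau and Salazar all have date of admission to current standing 1 Jul 2010, so the next rule applies.
Eriksen, Moreau and Salazar all have years on the livery 18 years, so the next rule applies.
Eriksen, Moreau and Salazar are each a past Master, so the next rule applies.
Among Eriksen, Moreau and Salazar, alphabetically by surname: Eriksen before Moreau before Salazar.
Among Andersen, Sorensen, Beaumont, Kowalski, Okafor and Haddad, by date of admission to current standing (earlier first): Andersen and Sorensen (14 Nov 1999) before Beaumont (17 Feb 2003) before Kowalski and Okafor (22 Nov 2005) before Haddad (19 Feb 2007).
Andersen and Sorensen both have years on the livery 35 years, so the next rule applies.
Andersen and Sorensen are each not a past Master, so the next rule applies.
Among Andersen and Sorensen, alphabetically by surname: Andersen before Sorensen.
Kowalski and Okafor both have years on the livery 34 years, so the next rule applies.
Kowalski and Okafor are each a past Master, so the next rule applies.
Among Kowalski and Okafor, alphabetically by surname: Kowalski before Okafor.
Order: Eriksen, Moreau, Salazar, Andersen, Sorensen, Beaumont, Kowalski, Okafor, Haddad. So position 2.

2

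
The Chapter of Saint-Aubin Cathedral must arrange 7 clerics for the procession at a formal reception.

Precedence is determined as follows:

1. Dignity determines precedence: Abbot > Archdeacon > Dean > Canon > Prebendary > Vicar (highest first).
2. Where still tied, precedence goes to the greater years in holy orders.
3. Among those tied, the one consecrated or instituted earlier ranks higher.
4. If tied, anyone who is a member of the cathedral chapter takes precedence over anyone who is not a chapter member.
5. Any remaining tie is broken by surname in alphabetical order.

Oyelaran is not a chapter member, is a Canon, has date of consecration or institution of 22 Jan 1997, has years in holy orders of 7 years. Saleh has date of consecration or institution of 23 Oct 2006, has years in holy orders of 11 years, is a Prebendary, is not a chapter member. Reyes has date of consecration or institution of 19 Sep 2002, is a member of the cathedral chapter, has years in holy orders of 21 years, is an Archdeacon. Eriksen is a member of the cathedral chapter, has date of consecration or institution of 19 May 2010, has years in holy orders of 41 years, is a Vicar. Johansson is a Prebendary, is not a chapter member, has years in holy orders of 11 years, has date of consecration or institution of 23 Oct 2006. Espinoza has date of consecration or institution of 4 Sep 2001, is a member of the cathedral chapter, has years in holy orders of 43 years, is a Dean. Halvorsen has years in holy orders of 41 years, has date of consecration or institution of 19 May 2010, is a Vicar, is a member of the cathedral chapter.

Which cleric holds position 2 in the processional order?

By dignity: Reyes (Archdeacon); then Espinoza (Dean); then Oyelaran (Canon); then Johansson and Saleh (Prebendary); then Eriksen and Halvorsen (Vicar).
Johansson and Saleh both have years in holy orders 11 years, so the next rule applies.
Johansson and Saleh both have date of consecration or institution 23 Oct 2006, so the next rule applies.
Johansson and Saleh are each not a chapter member, so the next rule applies.
Among Johansson and Saleh, alphabetically by surname: Johansson before Saleh.
Eriksen and Halvorsen both have years in holy orders 41 years, so the next rule applies.
Eriksen and Halvorsen both have date of consecration or institution 19 May 2010, so the next rule applies.
Eriksen and Halvorsen are each a member of the cathedral chapter, so the next rule applies.
Among Eriksen and Halvorsen, alphabetically by surname: Eriksen before Halvorsen.
Order: Reyes, Espinoza, Oyelaran, Johansson, Saleh, Eriksen, Halvorsen.

Espinoza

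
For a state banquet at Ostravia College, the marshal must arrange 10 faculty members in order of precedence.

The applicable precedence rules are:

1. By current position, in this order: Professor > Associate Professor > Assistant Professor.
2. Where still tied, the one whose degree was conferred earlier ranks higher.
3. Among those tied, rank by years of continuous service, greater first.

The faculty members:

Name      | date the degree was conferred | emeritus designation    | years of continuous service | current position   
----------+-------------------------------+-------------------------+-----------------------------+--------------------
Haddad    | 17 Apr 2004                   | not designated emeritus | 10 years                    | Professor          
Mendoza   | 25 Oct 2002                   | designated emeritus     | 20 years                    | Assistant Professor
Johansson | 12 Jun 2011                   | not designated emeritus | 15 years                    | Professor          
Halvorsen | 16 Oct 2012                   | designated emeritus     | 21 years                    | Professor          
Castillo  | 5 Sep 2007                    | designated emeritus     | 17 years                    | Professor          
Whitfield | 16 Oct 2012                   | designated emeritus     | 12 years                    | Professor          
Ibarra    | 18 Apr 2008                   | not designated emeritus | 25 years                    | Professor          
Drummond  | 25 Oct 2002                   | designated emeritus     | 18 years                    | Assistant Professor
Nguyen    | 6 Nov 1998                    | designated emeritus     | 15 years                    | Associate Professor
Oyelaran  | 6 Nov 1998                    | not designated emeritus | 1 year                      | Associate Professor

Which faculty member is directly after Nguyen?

By current position: Haddad, Castillo, Ibarra, Johansson, Halvorsen and Whitfield (Professor); then Nguyen and Oyelaran (Associate Professor); then Mendoza and Drummond (Assistant Professor).
Among Haddad, Castillo, Ibarra, Johansson, Halvorsen and Whitfield, by date the degree was conferred (earlier first): Haddad (17 Apr 2004) before Castillo (5 Sep 2007) before Ibarra (18 Apr 2008) before Johansson (12 Jun 2011) before Halvorsen and Whitfield (16 Oct 2012).
Among Halvorsen and Whitfield, by years of continuous service (higher first): Halvorsen (21 years) before Whitfield (12 years).
Nguyen and Oyelaran both have date the degree was conferred 6 Nov 1998, so the next rule applies.
Among Nguyen and Oyelaran, by years of continuous service (higher first): Nguyen (15 years) before Oyelaran (1 year).
Mendoza and Drummond both have date the degree was conferred 25 Oct 2002, so the next rule applies.
Among Mendoza and Drummond, by years of continuous service (higher first): Mendoza (20 years) before Drummond (18 years).
Order: Haddad, Castillo, Ibarra, Johansson, Halvorsen, Whitfield, Nguyen, Oyelaran, Mendoza, Drummond.

Oyelaran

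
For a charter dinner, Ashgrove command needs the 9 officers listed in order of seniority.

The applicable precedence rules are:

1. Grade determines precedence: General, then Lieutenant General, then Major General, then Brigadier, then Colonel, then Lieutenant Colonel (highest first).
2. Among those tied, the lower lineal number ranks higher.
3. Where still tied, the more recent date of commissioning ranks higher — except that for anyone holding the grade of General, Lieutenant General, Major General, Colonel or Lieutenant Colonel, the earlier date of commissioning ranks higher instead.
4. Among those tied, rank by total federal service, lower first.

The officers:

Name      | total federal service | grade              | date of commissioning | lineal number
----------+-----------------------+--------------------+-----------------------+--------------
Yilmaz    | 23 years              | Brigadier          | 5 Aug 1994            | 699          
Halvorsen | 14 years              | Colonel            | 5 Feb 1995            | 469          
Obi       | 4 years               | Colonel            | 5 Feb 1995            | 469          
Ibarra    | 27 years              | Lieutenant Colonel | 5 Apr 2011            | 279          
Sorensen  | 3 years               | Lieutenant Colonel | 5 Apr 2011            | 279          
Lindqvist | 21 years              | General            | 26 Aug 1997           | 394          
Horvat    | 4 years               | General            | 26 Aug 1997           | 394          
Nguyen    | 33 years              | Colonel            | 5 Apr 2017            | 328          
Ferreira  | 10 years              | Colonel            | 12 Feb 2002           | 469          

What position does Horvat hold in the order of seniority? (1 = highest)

By grade: Horvat and Lindqvist (General); then Yilmaz (Brigadier); then Nguyen, Obi, Halvorsen and Ferreira (Colonel); then Sorensen and Ibarra (Lieutenant Colonel).
Horvat and Lindqvist both have lineal number 394, so the next rule applies.
Horvat and Lindqvist both have date of commissioning 26 Aug 1997, so the next rule applies.
Among Horvat and Lindqvist, by total federal service (lower first): Horvat (4 years) before Lindqvist (21 years).
Among Nguyen, Obi, Halvorsen and Ferreira, by lineal number (lower first): Nguyen (328) before Obi, Halvorsen and Ferreira (469).
Among Obi, Halvorsen and Ferreira, by date of commissioning (earlier first) (reversed rule for this group): Obi and Halvorsen (5 Feb 1995) before Ferreira (12 Feb 2002).
Among Obi and Halvorsen, by total federal service (lower first): Obi (4 years) before Halvorsen (14 years).
Sorensen and Ibarra both have lineal number 279, so the next rule applies.
Sorensen and Ibarra both have date of commissioning 5 Apr 2011, so the next rule applies.
Among Sorensen and Ibarra, by total federal service (lower first): Sorensen (3 years) before Ibarra (27 years).
Order: Horvat, Lindqvist, Yilmaz, Nguyen, Obi, Halvorsen, Ferreira, Sorensen, Ibarra. So position 1.

1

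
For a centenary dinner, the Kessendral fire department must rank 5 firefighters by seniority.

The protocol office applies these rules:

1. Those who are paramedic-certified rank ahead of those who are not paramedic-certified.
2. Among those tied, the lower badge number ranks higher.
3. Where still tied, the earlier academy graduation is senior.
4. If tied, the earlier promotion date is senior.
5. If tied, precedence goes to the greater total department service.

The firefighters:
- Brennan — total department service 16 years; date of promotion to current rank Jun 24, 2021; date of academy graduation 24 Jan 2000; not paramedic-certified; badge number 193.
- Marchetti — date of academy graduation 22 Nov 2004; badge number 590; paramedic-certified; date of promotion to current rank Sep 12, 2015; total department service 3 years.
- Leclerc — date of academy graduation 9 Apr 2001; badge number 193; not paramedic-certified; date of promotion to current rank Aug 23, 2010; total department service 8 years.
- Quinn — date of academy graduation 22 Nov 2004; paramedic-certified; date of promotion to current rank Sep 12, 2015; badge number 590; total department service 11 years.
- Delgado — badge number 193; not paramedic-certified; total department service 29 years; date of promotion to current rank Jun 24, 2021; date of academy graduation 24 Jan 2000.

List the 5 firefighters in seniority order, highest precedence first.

Quinn, Marchetti, Delgado, Brennan, Leclerc

By the first rule: Quinn and Marchetti (both paramedic-certified); then Delgado, Brennan and Leclerc (each not paramedic-certified).
Quinn and Marchetti both have badge number 590, so the next rule applies.
Quinn and Marchetti both have date of academy graduation 22 Nov 2004, so the next rule applies.
Quinn and Marchetti both have date of promotion to current rank Sep 12, 2015, so the next rule applies.
Among Quinn and Marchetti, by total department service (higher first): Quinn (11 years) before Marchetti (3 years).
Delgado, Brennan and Leclerc all have badge number 193, so the next rule applies.
Among Delgado, Brennan and Leclerc, by date of academy graduation (earlier first): Delgado and Brennan (24 Jan 2000) before Leclerc (9 Apr 2001).
Delgado and Brennan both have date of promotion to current rank Jun 24, 2021, so the next rule applies.
Among Delgado and Brennan, by total department service (higher first): Delgado (29 years) before Brennan (16 years).
Full order: Quinn, Marchetti, Delgado, Brennan, Leclerc.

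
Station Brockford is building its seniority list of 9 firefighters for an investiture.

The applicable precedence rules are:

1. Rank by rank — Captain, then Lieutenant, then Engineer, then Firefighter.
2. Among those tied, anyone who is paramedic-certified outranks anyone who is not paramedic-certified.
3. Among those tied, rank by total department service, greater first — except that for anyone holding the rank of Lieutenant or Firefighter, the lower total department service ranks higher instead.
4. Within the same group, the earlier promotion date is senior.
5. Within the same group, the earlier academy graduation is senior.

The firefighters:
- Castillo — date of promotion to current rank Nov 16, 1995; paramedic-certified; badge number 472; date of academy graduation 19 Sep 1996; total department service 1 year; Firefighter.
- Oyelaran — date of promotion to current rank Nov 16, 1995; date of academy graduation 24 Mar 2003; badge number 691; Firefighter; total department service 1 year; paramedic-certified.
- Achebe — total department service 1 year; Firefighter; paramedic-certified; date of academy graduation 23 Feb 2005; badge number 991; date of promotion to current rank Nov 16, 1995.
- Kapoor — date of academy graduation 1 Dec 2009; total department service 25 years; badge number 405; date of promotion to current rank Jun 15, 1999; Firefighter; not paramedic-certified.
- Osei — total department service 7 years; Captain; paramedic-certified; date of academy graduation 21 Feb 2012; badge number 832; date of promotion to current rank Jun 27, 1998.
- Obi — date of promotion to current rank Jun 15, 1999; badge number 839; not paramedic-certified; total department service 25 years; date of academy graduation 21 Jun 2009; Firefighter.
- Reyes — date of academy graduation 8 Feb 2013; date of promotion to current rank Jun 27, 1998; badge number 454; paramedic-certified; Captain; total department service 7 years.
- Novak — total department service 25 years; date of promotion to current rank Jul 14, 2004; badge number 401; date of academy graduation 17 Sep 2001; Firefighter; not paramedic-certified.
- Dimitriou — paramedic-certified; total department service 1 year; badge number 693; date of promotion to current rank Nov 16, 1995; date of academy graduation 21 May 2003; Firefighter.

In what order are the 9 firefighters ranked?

By rank: Osei and Reyes (Captain); then Castillo, Oyelaran, Dimitriou, Achebe, Obi, Kapoor and Novak (Firefighter).
Osei and Reyes are each paramedic-certified, so the next rule applies.
Osei and Reyes both have total department service 7 years, so the next rule applies.
Osei and Reyes both have date of promotion to current rank Jun 27, 1998, so the next rule applies.
Among Osei and Reyes, by date of academy graduation (earlier first): Osei (21 Feb 2012) before Reyes (8 Feb 2013).
Among Castillo, Oyelaran, Dimitriou, Achebe, Obi, Kapoor and Novak, paramedic-certified before not paramedic-certified: Castillo, Oyelaran, Dimitriou and Achebe (paramedic-certified) before Obi, Kapoor and Novak (not paramedic-certified).
Castillo, Oyelaran, Dimitriou and Achebe all have total department service 1 year, so the next rule applies.
Castillo, Oyelaran, Dimitriou and Achebe all have date of promotion to current rank Nov 16, 1995, so the next rule applies.
Among Castillo, Oyelaran, Dimitriou and Achebe, by date of academy graduation (earlier first): Castillo (19 Sep 1996) before Oyelaran (24 Mar 2003) before Dimitriou (21 May 2003) before Achebe (23 Feb 2005).
Obi, Kapoor and Novak all have total department service 25 years, so the next rule applies.
Among Obi, Kapoor and Novak, by date of promotion to current rank (earlier first): Obi and Kapoor (Jun 15, 1999) before Novak (Jul 14, 2004).
Among Obi and Kapoor, by date of academy graduation (earlier first): Obi (21 Jun 2009) before Kapoor (1 Dec 2009).
Full order: Osei, Reyes, Castillo, Oyelaran, Dimitriou, Achebe, Obi, Kapoor, Novak.

Osei, Reyes, Castillo, Oyelaran, Dimitriou, Achebe, Obi, Kapoor, Novak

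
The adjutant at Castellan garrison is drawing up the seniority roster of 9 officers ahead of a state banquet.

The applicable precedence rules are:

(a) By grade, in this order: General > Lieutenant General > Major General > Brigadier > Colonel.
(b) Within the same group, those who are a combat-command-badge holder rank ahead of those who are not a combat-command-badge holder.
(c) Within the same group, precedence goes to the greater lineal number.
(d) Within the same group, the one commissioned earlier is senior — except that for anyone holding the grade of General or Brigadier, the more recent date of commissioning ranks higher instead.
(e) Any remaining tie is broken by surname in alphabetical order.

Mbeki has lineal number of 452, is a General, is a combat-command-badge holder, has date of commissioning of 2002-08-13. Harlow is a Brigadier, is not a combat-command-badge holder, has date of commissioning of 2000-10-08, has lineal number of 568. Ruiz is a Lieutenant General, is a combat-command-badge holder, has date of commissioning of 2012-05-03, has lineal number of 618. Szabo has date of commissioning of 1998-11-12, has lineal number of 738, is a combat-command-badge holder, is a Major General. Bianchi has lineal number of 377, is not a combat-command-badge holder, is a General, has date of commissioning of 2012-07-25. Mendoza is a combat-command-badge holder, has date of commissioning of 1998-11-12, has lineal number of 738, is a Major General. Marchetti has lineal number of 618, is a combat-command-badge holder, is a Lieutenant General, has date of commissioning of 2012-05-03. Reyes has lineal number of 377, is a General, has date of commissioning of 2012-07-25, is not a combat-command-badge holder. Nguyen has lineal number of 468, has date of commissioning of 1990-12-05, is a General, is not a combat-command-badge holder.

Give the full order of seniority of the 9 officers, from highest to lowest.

By grade: Mbeki, Nguyen, Bianchi and Reyes (General); then Marchetti and Ruiz (Lieutenant General); then Mendoza and Szabo (Major General); then Harlow (Brigadier).
Among Mbeki, Nguyen, Bianchi and Reyes, a combat-command-badge holder before not a combat-command-badge holder: Mbeki (a combat-command-badge holder) before Nguyen, Bianchi and Reyes (not a combat-command-badge holder).
Among Nguyen, Bianchi and Reyes, by lineal number (higher first): Nguyen (468) before Bianchi and Reyes (377).
Bianchi and Reyes both have date of commissioning 2012-07-25, so the next rule applies.
Among Bianchi and Reyes, alphabetically by surname: Bianchi before Reyes.
Marchetti and Ruiz are each a combat-command-badge holder, so the next rule applies.
Marchetti and Ruiz both have lineal number 618, so the next rule applies.
Marchetti and Ruiz both have date of commissioning 2012-05-03, so the next rule applies.
Among Marchetti and Ruiz, alphabetically by surname: Marchetti before Ruiz.
Mendoza and Szabo are each a combat-command-badge holder, so the next rule applies.
Mendoza and Szabo both have lineal number 738, so the next rule applies.
Mendoza and Szabo both have date of commissioning 1998-11-12, so the next rule applies.
Among Mendoza and Szabo, alphabetically by surname: Mendoza before Szabo.
Full order: Mbeki, Nguyen, Bianchi, Reyes, Marchetti, Ruiz, Mendoza, Szabo, Harlow.

Mbeki, Nguyen, Bianchi, Reyes, Marchetti, Ruiz, Mendoza, Szabo, Harlow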